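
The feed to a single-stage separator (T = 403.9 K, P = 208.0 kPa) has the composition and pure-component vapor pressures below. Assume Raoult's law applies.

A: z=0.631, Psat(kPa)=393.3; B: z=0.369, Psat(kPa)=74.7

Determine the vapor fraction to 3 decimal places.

ψ = 0.570

Raoult's law: Kᵢ = Pᵢˢᵃᵗ/P = Pᵢˢᵃᵗ/208.0.
  K_A = 393.3/208.0 = 1.89087, K_B = 74.7/208.0 = 0.35913
Binary case is linear: z₁(K₁−1)(1+ψ(K₂−1)) + z₂(K₂−1)(1+ψ(K₁−1)) = 0
⇒ ψ = [z₁(K₁−1)+z₂(K₂−1)] / [−(K₁−1)(K₂−1)] = 0.3257/0.5709 = 0.570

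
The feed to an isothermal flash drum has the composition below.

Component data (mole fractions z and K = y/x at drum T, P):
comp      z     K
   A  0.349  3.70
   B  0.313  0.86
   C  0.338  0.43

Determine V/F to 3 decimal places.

V/F = 0.630

Rachford–Rice: g(V/F) = Σ zᵢ(Kᵢ−1)/(1+V/F(Kᵢ−1)) = 0.
g(0) = ΣzᵢKᵢ − 1 = 0.706 and g(1) = 1 − Σzᵢ/Kᵢ = -0.244, so a root lies in (0, 1).
Iterate (Newton) starting at V/F = 0.5:
  V/F = 0.500: g = 0.0844, g' = -0.683 → V/F = 0.624
  V/F = 0.624: g = 0.0042, g' = -0.625 → V/F = 0.630
Converged at V/F = 0.630.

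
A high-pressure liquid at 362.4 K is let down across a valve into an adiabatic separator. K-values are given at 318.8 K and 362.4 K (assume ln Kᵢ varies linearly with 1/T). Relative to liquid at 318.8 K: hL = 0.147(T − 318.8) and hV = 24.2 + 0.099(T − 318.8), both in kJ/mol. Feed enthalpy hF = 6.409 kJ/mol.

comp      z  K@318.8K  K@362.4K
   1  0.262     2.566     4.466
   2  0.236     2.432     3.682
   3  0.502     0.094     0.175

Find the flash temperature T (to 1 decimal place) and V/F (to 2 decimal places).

T = 322.6 K, V/F = 0.24

Adiabatic flash: solve Rachford–Rice at each trial T, then check hF = ψ·hV(T) + (1−ψ)·hL(T).
  T = 318.8 K: K = (2.566, 2.432, 0.094), RR gives ψ = 0.215, H_out = 5.213 kJ/mol
  T = 362.4 K: K = (4.466, 3.682, 0.175), RR gives ψ = 0.440, H_out = 16.134 kJ/mol
  T = 340.6 K: K = (3.446, 3.032, 0.131), RR gives ψ = 0.349, H_out = 11.285 kJ/mol
  T = 329.7 K: K = (2.988, 2.726, 0.112), RR gives ψ = 0.291, H_out = 8.484 kJ/mol
  T = 324.2 K: K = (2.771, 2.576, 0.102), RR gives ψ = 0.255, H_out = 6.909 kJ/mol
  T = 321.5 K: K = (2.667, 2.503, 0.098), RR gives ψ = 0.236, H_out = 6.082 kJ/mol
  T = 322.9 K: K = (2.721, 2.541, 0.100), RR gives ψ = 0.246, H_out = 6.515 kJ/mol
Linear interpolation between T = 321.5 (H_out = 6.082) and T = 322.9 (H_out = 6.515) on hF = 6.409 gives T ≈ 322.6 K, at which ψ = 0.24.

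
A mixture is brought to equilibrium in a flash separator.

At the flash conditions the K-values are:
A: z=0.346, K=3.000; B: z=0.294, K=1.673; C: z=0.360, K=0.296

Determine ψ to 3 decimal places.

ψ = 0.619

Newton iteration, ψ⁰ = 0.5:
  ψ = 0.500: g = 0.1029, g' = -0.845 → ψ = 0.622
  ψ = 0.622: g = -0.0028, g' = -0.905 → ψ = 0.619
Converged at ψ = 0.619.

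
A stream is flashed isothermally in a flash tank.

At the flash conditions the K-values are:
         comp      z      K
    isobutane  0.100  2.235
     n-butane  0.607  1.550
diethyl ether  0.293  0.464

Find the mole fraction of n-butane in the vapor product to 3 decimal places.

Rachford–Rice: g(ψ) = Σ zᵢ(Kᵢ−1)/(1+ψ(Kᵢ−1)) = 0.
g(0) = ΣzᵢKᵢ − 1 = 0.300 and g(1) = 1 − Σzᵢ/Kᵢ = -0.068, so a root lies in (0, 1).
Iterate (Newton) starting at ψ = 0.5:
  ψ = 0.500: g = 0.1236, g' = -0.328 → ψ = 0.877
  ψ = 0.877: g = -0.0117, g' = -0.418 → ψ = 0.849
  ψ = 0.849: g = -0.0002, g' = -0.405 → ψ = 0.848
Converged at ψ = 0.848.
Compositions from xᵢ = zᵢ/(1+ψ(Kᵢ−1)), yᵢ = Kᵢxᵢ:
  isobutane: x = 0.049, y = 0.109
  n-butane: x = 0.414, y = 0.642
  diethyl ether: x = 0.537, y = 0.249

y_n-butane = 0.642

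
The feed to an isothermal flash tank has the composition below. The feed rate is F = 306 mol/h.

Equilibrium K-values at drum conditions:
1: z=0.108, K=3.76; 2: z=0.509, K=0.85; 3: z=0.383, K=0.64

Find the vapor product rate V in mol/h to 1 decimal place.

V = 37.9 mol/h

Material balance + equilibrium reduce to Σ zᵢ(Kᵢ−1)/(1+ψ(Kᵢ−1)) = 0.
g(0) = ΣzᵢKᵢ − 1 = 0.084 and g(1) = 1 − Σzᵢ/Kᵢ = -0.226, so a root lies in (0, 1).
Newton iteration, ψ⁰ = 0.5:
  ψ = 0.500: g = -0.1254, g' = -0.232 → ψ = 0.000
  ψ = 0.000: g = 0.0838, g' = -0.884 → ψ = 0.095
  ψ = 0.095: g = 0.0160, g' = -0.582 → ψ = 0.122
  ψ = 0.122: g = 0.0008, g' = -0.526 → ψ = 0.124
Converged at ψ = 0.124.
Then V = ψ·F = 0.1239·306 = 37.9 mol/h and L = F − V = 268.1 mol/h.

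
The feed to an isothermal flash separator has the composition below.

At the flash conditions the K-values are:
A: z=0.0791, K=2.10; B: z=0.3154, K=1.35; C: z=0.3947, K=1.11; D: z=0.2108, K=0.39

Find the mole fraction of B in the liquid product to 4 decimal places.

x_B = 0.2663

Newton–Raphson from β = 0.67:
  β = 0.6700: g = -0.03752, g' = -0.2856 → β = 0.5386
  β = 0.5386: g = -0.00300, g' = -0.2433 → β = 0.5263
  β = 0.5263: g = -0.00002, g' = -0.2404 → β = 0.5262
Converged at β = 0.5262.
Compositions from xᵢ = zᵢ/(1+β(Kᵢ−1)), yᵢ = Kᵢxᵢ:
  A: x = 0.0501, y = 0.1052
  B: x = 0.2663, y = 0.3596
  C: x = 0.3731, y = 0.4141
  D: x = 0.3104, y = 0.1211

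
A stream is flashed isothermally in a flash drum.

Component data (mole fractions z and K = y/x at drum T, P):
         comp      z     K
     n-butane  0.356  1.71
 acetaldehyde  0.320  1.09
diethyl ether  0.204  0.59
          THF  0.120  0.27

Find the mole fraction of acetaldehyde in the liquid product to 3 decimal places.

Newton–Raphson from ψ = 0.37:
  ψ = 0.370: g = 0.0094, g' = -0.283 → ψ = 0.403
Converged at ψ = 0.403.
Compositions from xᵢ = zᵢ/(1+ψ(Kᵢ−1)), yᵢ = Kᵢxᵢ:
  n-butane: x = 0.277, y = 0.473
  acetaldehyde: x = 0.309, y = 0.337
  diethyl ether: x = 0.244, y = 0.144
  THF: x = 0.170, y = 0.046

x_acetaldehyde = 0.309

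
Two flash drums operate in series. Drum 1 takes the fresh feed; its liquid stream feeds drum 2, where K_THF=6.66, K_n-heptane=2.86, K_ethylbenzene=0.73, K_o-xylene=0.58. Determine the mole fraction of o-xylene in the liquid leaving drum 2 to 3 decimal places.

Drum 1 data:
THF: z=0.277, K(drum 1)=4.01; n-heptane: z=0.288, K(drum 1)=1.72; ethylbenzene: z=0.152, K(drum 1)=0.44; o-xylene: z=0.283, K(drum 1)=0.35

x_o-xylene (drum 2) = 0.604

Drum 1:
Rachford–Rice: g(ψ₁) = Σ zᵢ(Kᵢ−1)/(1+ψ₁(Kᵢ−1)) = 0.
g(0) = ΣzᵢKᵢ − 1 = 0.772 and g(1) = 1 − Σzᵢ/Kᵢ = -0.391, so a root lies in (0, 1).
Newton iteration, ψ₁⁰ = 0.5:
  ψ₁ = 0.500: g = 0.0946, g' = -0.835 → ψ₁ = 0.613
  ψ₁ = 0.613: g = 0.0013, g' = -0.823 → ψ₁ = 0.615
Converged at ψ₁ = 0.615.
Drum-1 compositions:
  THF: x = 0.097, y = 0.390
  n-heptane: x = 0.200, y = 0.343
  ethylbenzene: x = 0.232, y = 0.102
  o-xylene: x = 0.471, y = 0.165
Drum-2 feed = drum-1 liquid: z₂ = (0.0972, 0.1996, 0.2318, 0.4714).
Drum 2:
Newton–Raphson from ψ₂ = 0.41:
  ψ₂ = 0.410: g = 0.0667, g' = -0.647 → ψ₂ = 0.513
  ψ₂ = 0.513: g = 0.0058, g' = -0.543 → ψ₂ = 0.524
Converged at ψ₂ = 0.524.
  THF: x = 0.025, y = 0.163
  n-heptane: x = 0.101, y = 0.289
  ethylbenzene: x = 0.270, y = 0.197
  o-xylene: x = 0.604, y = 0.351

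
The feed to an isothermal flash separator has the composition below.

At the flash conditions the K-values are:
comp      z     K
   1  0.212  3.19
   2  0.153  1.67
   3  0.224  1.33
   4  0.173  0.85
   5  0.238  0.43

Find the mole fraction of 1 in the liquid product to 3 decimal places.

x_1 = 0.075

Rachford–Rice: g(ψ) = Σ zᵢ(Kᵢ−1)/(1+ψ(Kᵢ−1)) = 0.
g(0) = ΣzᵢKᵢ − 1 = 0.479 and g(1) = 1 − Σzᵢ/Kᵢ = -0.084, so a root lies in (0, 1).
Newton–Raphson from ψ = 0.38:
  ψ = 0.380: g = 0.2001, g' = -0.496 → ψ = 0.783
  ψ = 0.783: g = 0.0224, g' = -0.440 → ψ = 0.834
  ψ = 0.834: g = -0.0004, g' = -0.457 → ψ = 0.833
Converged at ψ = 0.833.
Compositions from xᵢ = zᵢ/(1+ψ(Kᵢ−1)), yᵢ = Kᵢxᵢ:
  1: x = 0.075, y = 0.239
  2: x = 0.098, y = 0.164
  3: x = 0.176, y = 0.234
  4: x = 0.198, y = 0.168
  5: x = 0.453, y = 0.195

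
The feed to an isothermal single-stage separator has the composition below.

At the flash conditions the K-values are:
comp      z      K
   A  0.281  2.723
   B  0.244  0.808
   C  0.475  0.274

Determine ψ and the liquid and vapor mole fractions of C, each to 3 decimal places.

Newton iteration, ψ⁰ = 0.48:
  ψ = 0.480: g = -0.3159, g' = -0.851 → ψ = 0.109
  ψ = 0.109: g = -0.0144, g' = -0.896 → ψ = 0.093
Converged at ψ = 0.093.
Compositions from xᵢ = zᵢ/(1+ψ(Kᵢ−1)), yᵢ = Kᵢxᵢ:
  A: x = 0.242, y = 0.660
  B: x = 0.248, y = 0.201
  C: x = 0.509, y = 0.140

ψ = 0.093, x_C = 0.509, y_C = 0.140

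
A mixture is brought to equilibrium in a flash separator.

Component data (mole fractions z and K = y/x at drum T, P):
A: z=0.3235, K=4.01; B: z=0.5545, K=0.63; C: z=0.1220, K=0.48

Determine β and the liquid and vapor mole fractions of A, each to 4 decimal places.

β = 0.5844, x_A = 0.1172, y_A = 0.4702

Iterate (Newton) starting at β = 0.36:
  β = 0.3600: g = 0.15259, g' = -0.8261 → β = 0.5447
  β = 0.5447: g = 0.02343, g' = -0.6039 → β = 0.5835
  β = 0.5835: g = 0.00053, g' = -0.5772 → β = 0.5844
Converged at β = 0.5844.
Compositions from xᵢ = zᵢ/(1+β(Kᵢ−1)), yᵢ = Kᵢxᵢ:
  A: x = 0.1172, y = 0.4702
  B: x = 0.7075, y = 0.4457
  C: x = 0.1753, y = 0.0841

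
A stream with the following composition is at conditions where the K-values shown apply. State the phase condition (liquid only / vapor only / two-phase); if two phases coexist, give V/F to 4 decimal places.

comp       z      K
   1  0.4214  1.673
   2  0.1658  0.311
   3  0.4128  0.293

liquid only

ΣzᵢKᵢ = 0.8775; Σzᵢ/Kᵢ = 2.1939.
Since ΣzᵢKᵢ < 1 the mixture is below its bubble point — single liquid phase.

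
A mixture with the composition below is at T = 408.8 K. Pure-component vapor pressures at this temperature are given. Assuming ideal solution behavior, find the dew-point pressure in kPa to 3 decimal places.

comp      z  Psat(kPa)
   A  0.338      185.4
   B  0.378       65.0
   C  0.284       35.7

At the dew point ψ → 1, so Σzᵢ/Kᵢ = 1 with Kᵢ = Pᵢˢᵃᵗ/P ⇒ 1/P = Σzᵢ/Pᵢˢᵃᵗ.
1/P = 0.338/185.4 + 0.378/65.0 + 0.284/35.7 = 0.015594 ⇒ P = 64.129 kPa

Pdew = 64.129 kPa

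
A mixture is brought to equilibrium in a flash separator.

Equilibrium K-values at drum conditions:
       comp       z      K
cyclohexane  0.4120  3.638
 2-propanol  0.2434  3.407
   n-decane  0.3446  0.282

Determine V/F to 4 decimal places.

V/F = 0.7776

Material balance + equilibrium reduce to Σ zᵢ(Kᵢ−1)/(1+V/F(Kᵢ−1)) = 0.
Check two-phase: ΣzᵢKᵢ = 2.4253 > 1 and Σzᵢ/Kᵢ = 1.4067 > 1, so g(0) = 1.4253 > 0 and g(1) = -0.4067 < 0.
Newton iteration, V/F⁰ = 0.66:
  V/F = 0.6600: g = 0.15255, g' = -1.2338 → V/F = 0.7836
  V/F = 0.7836: g = -0.00841, g' = -1.4028 → V/F = 0.7776
Converged at V/F = 0.7776.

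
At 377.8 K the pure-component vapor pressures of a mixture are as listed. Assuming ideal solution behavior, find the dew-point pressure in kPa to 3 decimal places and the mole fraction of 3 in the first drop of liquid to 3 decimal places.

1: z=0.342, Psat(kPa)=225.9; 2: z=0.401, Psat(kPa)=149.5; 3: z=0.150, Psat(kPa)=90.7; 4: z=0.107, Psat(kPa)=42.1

At the dew point ψ → 1, so Σzᵢ/Kᵢ = 1 with Kᵢ = Pᵢˢᵃᵗ/P ⇒ 1/P = Σzᵢ/Pᵢˢᵃᵗ.
1/P = 0.342/225.9 + 0.401/149.5 + 0.150/90.7 + 0.107/42.1 = 0.008392 ⇒ P = 119.167 kPa
xᵢ = zᵢP/Pᵢˢᵃᵗ ⇒ x_3 = 0.150·119.167/90.7 = 0.197

Pdew = 119.167 kPa, x_3 = 0.197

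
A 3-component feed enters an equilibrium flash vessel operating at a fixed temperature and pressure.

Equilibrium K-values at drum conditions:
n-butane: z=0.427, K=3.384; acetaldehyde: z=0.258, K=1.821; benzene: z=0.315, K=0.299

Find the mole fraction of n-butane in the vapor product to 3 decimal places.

y_n-butane = 0.506

Newton iteration, V/F⁰ = 0.68:
  V/F = 0.680: g = 0.1024, g' = -0.990 → V/F = 0.783
  V/F = 0.783: g = -0.0059, g' = -1.121 → V/F = 0.778
Converged at V/F = 0.778.
Compositions from xᵢ = zᵢ/(1+V/F(Kᵢ−1)), yᵢ = Kᵢxᵢ:
  n-butane: x = 0.150, y = 0.506
  acetaldehyde: x = 0.157, y = 0.287
  benzene: x = 0.693, y = 0.207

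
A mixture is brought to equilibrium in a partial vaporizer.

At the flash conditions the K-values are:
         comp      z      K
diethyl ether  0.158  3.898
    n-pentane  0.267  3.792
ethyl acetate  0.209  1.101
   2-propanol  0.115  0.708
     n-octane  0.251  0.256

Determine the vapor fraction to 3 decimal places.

ψ = 0.691

Rachford–Rice: g(ψ) = Σ zᵢ(Kᵢ−1)/(1+ψ(Kᵢ−1)) = 0.
g(0) = ΣzᵢKᵢ − 1 = 1.004 and g(1) = 1 − Σzᵢ/Kᵢ = -0.444, so a root lies in (0, 1).
Newton iteration, ψ⁰ = 0.5:
  ψ = 0.500: g = 0.1815, g' = -0.951 → ψ = 0.691
Converged at ψ = 0.691.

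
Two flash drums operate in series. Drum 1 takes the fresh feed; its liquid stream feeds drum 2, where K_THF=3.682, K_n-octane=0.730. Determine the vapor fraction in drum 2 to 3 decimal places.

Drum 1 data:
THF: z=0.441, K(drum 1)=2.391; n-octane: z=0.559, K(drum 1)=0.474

Drum 1:
Let ψ₁ = V/F and solve Σ zᵢ(Kᵢ−1)/(1+ψ₁(Kᵢ−1)) = 0.
Check two-phase: ΣzᵢKᵢ = 1.319 > 1 and Σzᵢ/Kᵢ = 1.364 > 1, so g(0) = 0.319 > 0 and g(1) = -0.364 < 0.
Newton–Raphson from ψ₁ = 0.42:
  ψ₁ = 0.420: g = 0.0098, g' = -0.595 → ψ₁ = 0.436
  ψ₁ = 0.436: g = 0.0000, g' = -0.591 → ψ₁ = 0.437
Converged at ψ₁ = 0.437.
Drum-1 compositions:
  THF: x = 0.274, y = 0.656
  n-octane: x = 0.726, y = 0.344
Drum-2 feed = drum-1 liquid: z₂ = (0.2744, 0.7256).
Drum 2:
Material balance + equilibrium reduce to Σ zᵢ(Kᵢ−1)/(1+ψ₂(Kᵢ−1)) = 0.
g(0) = ΣzᵢKᵢ − 1 = 0.540 and g(1) = 1 − Σzᵢ/Kᵢ = -0.069, so a root lies in (0, 1).
Binary case is linear: z₁(K₁−1)(1+ψ₂(K₂−1)) + z₂(K₂−1)(1+ψ₂(K₁−1)) = 0
⇒ ψ₂ = [z₁(K₁−1)+z₂(K₂−1)] / [−(K₁−1)(K₂−1)] = 0.5400/0.7241 = 0.746
  THF: x = 0.091, y = 0.337
  n-octane: x = 0.909, y = 0.663

V/F (drum 2) = 0.746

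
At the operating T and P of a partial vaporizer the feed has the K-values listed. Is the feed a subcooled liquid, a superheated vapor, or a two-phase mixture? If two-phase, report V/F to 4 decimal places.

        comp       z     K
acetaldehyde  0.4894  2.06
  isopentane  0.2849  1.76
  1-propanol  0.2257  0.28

ΣzᵢKᵢ = 1.5728; Σzᵢ/Kᵢ = 1.2055.
Both exceed 1, so a two-phase solution exists.
Material balance + equilibrium reduce to Σ zᵢ(Kᵢ−1)/(1+ψ(Kᵢ−1)) = 0.
Newton–Raphson from ψ = 0.5:
  ψ = 0.5000: g = 0.24205, g' = -0.6070 → ψ = 0.8988
  ψ = 0.8988: g = -0.06621, g' = -1.1419 → ψ = 0.8408
  ψ = 0.8408: g = -0.00540, g' = -0.9663 → ψ = 0.8352
Converged at ψ = 0.8352.

two-phase, V/F = 0.8352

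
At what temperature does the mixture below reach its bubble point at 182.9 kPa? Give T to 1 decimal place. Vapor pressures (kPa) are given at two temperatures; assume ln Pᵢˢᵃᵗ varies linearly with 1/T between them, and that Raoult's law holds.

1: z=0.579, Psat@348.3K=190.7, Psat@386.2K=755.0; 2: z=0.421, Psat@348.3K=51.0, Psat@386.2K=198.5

T = 356.6 K

Bubble-point temperature: ΣzᵢPᵢˢᵃᵗ(T) = P. Interpolate ln Pᵢˢᵃᵗ = aᵢ + bᵢ/T.
  T = 348.3 K: ΣzᵢPᵢˢᵃᵗ = 131.89 kPa
  T = 386.2 K: ΣzᵢPᵢˢᵃᵗ = 520.71 kPa
  T = 367.2 K: ΣzᵢPᵢˢᵃᵗ = 271.02 kPa
  T = 357.8 K: ΣzᵢPᵢˢᵃᵗ = 191.23 kPa
  T = 353.1 K: ΣzᵢPᵢˢᵃᵗ = 159.52 kPa
  T = 355.5 K: ΣzᵢPᵢˢᵃᵗ = 175.10 kPa
Interpolating between 355.5 K and 357.8 K gives T ≈ 356.6 K.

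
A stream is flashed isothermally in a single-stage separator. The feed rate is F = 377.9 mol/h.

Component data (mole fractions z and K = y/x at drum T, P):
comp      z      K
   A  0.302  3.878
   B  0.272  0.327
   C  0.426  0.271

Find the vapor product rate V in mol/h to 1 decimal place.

V = 69.7 mol/h

Rachford–Rice: g(V/F) = Σ zᵢ(Kᵢ−1)/(1+V/F(Kᵢ−1)) = 0.
Feasibility: ΣzᵢKᵢ = 1.376, Σzᵢ/Kᵢ = 2.482 — both > 1, two phases present.
Newton–Raphson from V/F = 0.69:
  V/F = 0.690: g = -0.6755, g' = -1.627 → V/F = 0.275
  V/F = 0.275: g = -0.1275, g' = -1.320 → V/F = 0.178
  V/F = 0.178: g = 0.0098, g' = -1.551 → V/F = 0.184
Converged at V/F = 0.184.
Then V = V/F·F = 0.1844·377.9 = 69.7 mol/h and L = F − V = 308.2 mol/h.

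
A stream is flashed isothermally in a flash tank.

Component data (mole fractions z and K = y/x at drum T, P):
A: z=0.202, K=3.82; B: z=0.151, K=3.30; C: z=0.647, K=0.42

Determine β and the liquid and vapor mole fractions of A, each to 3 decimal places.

β = 0.358, x_A = 0.100, y_A = 0.384

Rachford–Rice: g(β) = Σ zᵢ(Kᵢ−1)/(1+β(Kᵢ−1)) = 0.
Feasibility: ΣzᵢKᵢ = 1.542, Σzᵢ/Kᵢ = 1.639 — both > 1, two phases present.
Iterate (Newton) starting at β = 0.5:
  β = 0.500: g = -0.1306, g' = -0.881 → β = 0.352
  β = 0.352: g = 0.0065, g' = -0.992 → β = 0.358
Converged at β = 0.358.
Compositions from xᵢ = zᵢ/(1+β(Kᵢ−1)), yᵢ = Kᵢxᵢ:
  A: x = 0.100, y = 0.384
  B: x = 0.083, y = 0.273
  C: x = 0.817, y = 0.343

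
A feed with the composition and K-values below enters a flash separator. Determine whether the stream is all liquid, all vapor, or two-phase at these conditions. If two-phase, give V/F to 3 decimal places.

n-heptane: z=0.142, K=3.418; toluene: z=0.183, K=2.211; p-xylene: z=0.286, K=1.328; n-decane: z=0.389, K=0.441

ΣzᵢKᵢ = 1.441; Σzᵢ/Kᵢ = 1.222.
Both exceed 1, so a two-phase solution exists.
Material balance + equilibrium reduce to Σ zᵢ(Kᵢ−1)/(1+ψ(Kᵢ−1)) = 0.
Newton–Raphson from ψ = 0.5:
  ψ = 0.500: g = 0.0723, g' = -0.531 → ψ = 0.636
  ψ = 0.636: g = 0.0007, g' = -0.528 → ψ = 0.637
Converged at ψ = 0.637.

two-phase, V/F = 0.637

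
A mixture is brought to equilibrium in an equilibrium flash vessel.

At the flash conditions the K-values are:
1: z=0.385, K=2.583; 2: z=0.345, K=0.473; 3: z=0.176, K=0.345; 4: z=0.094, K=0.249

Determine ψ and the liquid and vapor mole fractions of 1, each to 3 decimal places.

ψ = 0.253, x_1 = 0.275, y_1 = 0.710

Rachford–Rice: g(ψ) = Σ zᵢ(Kᵢ−1)/(1+ψ(Kᵢ−1)) = 0.
g(0) = ΣzᵢKᵢ − 1 = 0.242 and g(1) = 1 − Σzᵢ/Kᵢ = -0.766, so a root lies in (0, 1).
Newton–Raphson from ψ = 0.5:
  ψ = 0.500: g = -0.1911, g' = -0.780 → ψ = 0.255
  ψ = 0.255: g = -0.0016, g' = -0.807 → ψ = 0.253
Converged at ψ = 0.253.
Compositions from xᵢ = zᵢ/(1+ψ(Kᵢ−1)), yᵢ = Kᵢxᵢ:
  1: x = 0.275, y = 0.710
  2: x = 0.398, y = 0.188
  3: x = 0.211, y = 0.073
  4: x = 0.116, y = 0.029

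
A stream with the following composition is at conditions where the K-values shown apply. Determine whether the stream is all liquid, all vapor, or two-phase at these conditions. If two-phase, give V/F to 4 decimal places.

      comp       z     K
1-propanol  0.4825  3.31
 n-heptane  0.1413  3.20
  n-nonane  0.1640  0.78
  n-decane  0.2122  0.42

all vapor

ΣzᵢKᵢ = 2.2663; Σzᵢ/Kᵢ = 0.9054.
Since Σzᵢ/Kᵢ < 1 the mixture is above its dew point — single vapor phase.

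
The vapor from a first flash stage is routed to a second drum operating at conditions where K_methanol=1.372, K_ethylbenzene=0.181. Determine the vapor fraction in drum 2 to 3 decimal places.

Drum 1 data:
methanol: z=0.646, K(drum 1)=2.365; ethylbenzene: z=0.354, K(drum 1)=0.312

Drum 1:
Material balance + equilibrium reduce to Σ zᵢ(Kᵢ−1)/(1+ψ₁(Kᵢ−1)) = 0.
Feasibility: ΣzᵢKᵢ = 1.638, Σzᵢ/Kᵢ = 1.408 — both > 1, two phases present.
Newton–Raphson from ψ₁ = 0.5:
  ψ₁ = 0.500: g = 0.1528, g' = -0.815 → ψ₁ = 0.688
  ψ₁ = 0.688: g = -0.0074, g' = -0.924 → ψ₁ = 0.680
Converged at ψ₁ = 0.680.
Drum-1 compositions:
  methanol: x = 0.335, y = 0.793
  ethylbenzene: x = 0.665, y = 0.207
Drum-2 feed = drum-1 vapor: z₂ = (0.7926, 0.2074).
Drum 2:
Newton–Raphson from ψ₂ = 0.32:
  ψ₂ = 0.320: g = 0.0332, g' = -0.343 → ψ₂ = 0.417
  ψ₂ = 0.417: g = -0.0027, g' = -0.403 → ψ₂ = 0.410
Converged at ψ₂ = 0.410.
  methanol: x = 0.688, y = 0.943
  ethylbenzene: x = 0.312, y = 0.057

V/F (drum 2) = 0.410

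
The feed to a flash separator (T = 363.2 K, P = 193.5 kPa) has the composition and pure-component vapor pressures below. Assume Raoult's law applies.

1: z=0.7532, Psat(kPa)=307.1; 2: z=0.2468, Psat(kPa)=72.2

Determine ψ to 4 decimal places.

ψ = 0.7811

Raoult's law: Kᵢ = Pᵢˢᵃᵗ/P = Pᵢˢᵃᵗ/193.5.
  K_1 = 307.1/193.5 = 1.587080, K_2 = 72.2/193.5 = 0.373127
Rachford–Rice: g(ψ) = Σ zᵢ(Kᵢ−1)/(1+ψ(Kᵢ−1)) = 0.
Check two-phase: ΣzᵢKᵢ = 1.2875 > 1 and Σzᵢ/Kᵢ = 1.1360 > 1, so g(0) = 0.2875 > 0 and g(1) = -0.1360 < 0.
Binary case is linear: z₁(K₁−1)(1+ψ(K₂−1)) + z₂(K₂−1)(1+ψ(K₁−1)) = 0
⇒ ψ = [z₁(K₁−1)+z₂(K₂−1)] / [−(K₁−1)(K₂−1)] = 0.28748/0.36802 = 0.7811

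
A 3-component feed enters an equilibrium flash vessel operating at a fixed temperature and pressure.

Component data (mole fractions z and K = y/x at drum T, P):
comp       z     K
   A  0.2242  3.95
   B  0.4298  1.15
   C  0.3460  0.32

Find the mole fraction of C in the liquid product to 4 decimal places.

x_C = 0.5025

Rachford–Rice: g(β) = Σ zᵢ(Kᵢ−1)/(1+β(Kᵢ−1)) = 0.
Feasibility: ΣzᵢKᵢ = 1.4906, Σzᵢ/Kᵢ = 1.5117 — both > 1, two phases present.
Iterate (Newton) starting at β = 0.5:
  β = 0.5000: g = -0.02928, g' = -0.6942 → β = 0.4578
  β = 0.4578: g = 0.00007, g' = -0.6989 → β = 0.4579
Converged at β = 0.4579.
Compositions from xᵢ = zᵢ/(1+β(Kᵢ−1)), yᵢ = Kᵢxᵢ:
  A: x = 0.0954, y = 0.3767
  B: x = 0.4022, y = 0.4625
  C: x = 0.5025, y = 0.1608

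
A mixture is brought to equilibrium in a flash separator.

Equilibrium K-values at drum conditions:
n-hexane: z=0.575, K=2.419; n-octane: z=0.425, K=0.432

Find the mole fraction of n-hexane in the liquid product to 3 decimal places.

Let ψ = V/F and solve Σ zᵢ(Kᵢ−1)/(1+ψ(Kᵢ−1)) = 0.
Feasibility: ΣzᵢKᵢ = 1.575, Σzᵢ/Kᵢ = 1.221 — both > 1, two phases present.
Iterate (Newton) starting at ψ = 0.5:
  ψ = 0.500: g = 0.1401, g' = -0.664 → ψ = 0.711
  ψ = 0.711: g = 0.0011, g' = -0.673 → ψ = 0.713
Converged at ψ = 0.713.
Compositions from xᵢ = zᵢ/(1+ψ(Kᵢ−1)), yᵢ = Kᵢxᵢ:
  n-hexane: x = 0.286, y = 0.691
  n-octane: x = 0.714, y = 0.309

x_n-hexane = 0.286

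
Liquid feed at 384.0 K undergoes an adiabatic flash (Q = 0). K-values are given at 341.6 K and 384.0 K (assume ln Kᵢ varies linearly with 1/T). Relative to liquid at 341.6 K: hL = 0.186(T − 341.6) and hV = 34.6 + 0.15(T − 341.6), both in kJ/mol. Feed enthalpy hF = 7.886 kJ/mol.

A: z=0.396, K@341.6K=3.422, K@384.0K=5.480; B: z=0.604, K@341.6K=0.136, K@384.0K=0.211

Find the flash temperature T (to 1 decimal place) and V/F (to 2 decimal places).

Adiabatic flash: solve Rachford–Rice at each trial T, then check hF = ψ·hV(T) + (1−ψ)·hL(T).
  T = 341.6 K: K = (3.422, 0.136), RR gives ψ = 0.209, H_out = 7.230 kJ/mol
  T = 384.0 K: K = (5.480, 0.211), RR gives ψ = 0.367, H_out = 20.027 kJ/mol
  T = 362.8 K: K = (4.390, 0.172), RR gives ψ = 0.300, H_out = 14.090 kJ/mol
  T = 352.2 K: K = (3.891, 0.153), RR gives ψ = 0.259, H_out = 10.825 kJ/mol
  T = 346.9 K: K = (3.652, 0.145), RR gives ψ = 0.235, H_out = 9.078 kJ/mol
  T = 344.2 K: K = (3.534, 0.140), RR gives ψ = 0.222, H_out = 8.151 kJ/mol
  T = 342.9 K: K = (3.478, 0.138), RR gives ψ = 0.216, H_out = 7.694 kJ/mol
Linear interpolation between T = 342.9 (H_out = 7.694) and T = 344.2 (H_out = 8.151) on hF = 7.886 gives T ≈ 343.4 K, at which ψ = 0.22.

T = 343.4 K, V/F = 0.22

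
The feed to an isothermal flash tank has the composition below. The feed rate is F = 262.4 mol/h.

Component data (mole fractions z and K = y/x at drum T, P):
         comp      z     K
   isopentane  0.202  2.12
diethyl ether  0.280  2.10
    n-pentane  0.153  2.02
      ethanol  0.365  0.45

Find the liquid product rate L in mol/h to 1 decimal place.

Let β = V/F and solve Σ zᵢ(Kᵢ−1)/(1+β(Kᵢ−1)) = 0.
Feasibility: ΣzᵢKᵢ = 1.490, Σzᵢ/Kᵢ = 1.115 — both > 1, two phases present.
Iterate (Newton) starting at β = 0.5:
  β = 0.500: g = 0.1702, g' = -0.525 → β = 0.824
  β = 0.824: g = -0.0032, g' = -0.578 → β = 0.819
Converged at β = 0.819.
Then V = β·F = 0.8186·262.4 = 214.8 mol/h and L = F − V = 47.6 mol/h.

L = 47.6 mol/h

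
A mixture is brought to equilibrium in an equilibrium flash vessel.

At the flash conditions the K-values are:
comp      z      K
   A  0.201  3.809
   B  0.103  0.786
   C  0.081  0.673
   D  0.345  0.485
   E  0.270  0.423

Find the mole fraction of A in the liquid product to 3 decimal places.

x_A = 0.146

Newton–Raphson from ψ = 0.5:
  ψ = 0.500: g = -0.2798, g' = -0.636 → ψ = 0.060
  ψ = 0.060: g = 0.0889, g' = -1.368 → ψ = 0.125
  ψ = 0.125: g = 0.0097, g' = -1.092 → ψ = 0.134
Converged at ψ = 0.134.
Compositions from xᵢ = zᵢ/(1+ψ(Kᵢ−1)), yᵢ = Kᵢxᵢ:
  A: x = 0.146, y = 0.556
  B: x = 0.106, y = 0.083
  C: x = 0.085, y = 0.057
  D: x = 0.371, y = 0.180
  E: x = 0.293, y = 0.124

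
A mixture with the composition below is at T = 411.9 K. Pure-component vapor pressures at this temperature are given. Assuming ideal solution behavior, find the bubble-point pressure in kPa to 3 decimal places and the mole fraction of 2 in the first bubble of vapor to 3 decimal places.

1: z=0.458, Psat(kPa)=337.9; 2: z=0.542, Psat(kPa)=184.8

Pbub = 254.920 kPa, y_2 = 0.393

At the bubble point ψ → 0, so ΣzᵢKᵢ = 1 with Kᵢ = Pᵢˢᵃᵗ/P ⇒ P = ΣzᵢPᵢˢᵃᵗ.
P = 0.458·337.9 + 0.542·184.8 = 254.920 kPa
yᵢ = zᵢPᵢˢᵃᵗ/P ⇒ y_2 = 0.542·184.8/254.920 = 0.393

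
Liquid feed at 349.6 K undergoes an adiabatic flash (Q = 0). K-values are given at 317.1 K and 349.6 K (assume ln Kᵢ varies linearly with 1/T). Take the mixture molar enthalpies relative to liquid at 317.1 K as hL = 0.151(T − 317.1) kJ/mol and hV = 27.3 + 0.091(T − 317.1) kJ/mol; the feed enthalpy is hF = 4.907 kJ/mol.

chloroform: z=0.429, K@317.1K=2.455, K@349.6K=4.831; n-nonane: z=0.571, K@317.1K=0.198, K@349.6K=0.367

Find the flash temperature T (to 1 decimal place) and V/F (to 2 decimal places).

T = 318.8 K, V/F = 0.17

Adiabatic flash: solve Rachford–Rice at each trial T, then check hF = ψ·hV(T) + (1−ψ)·hL(T).
  T = 317.1 K: K = (2.455, 0.198), RR gives ψ = 0.142, H_out = 3.890 kJ/mol
  T = 349.6 K: K = (4.831, 0.367), RR gives ψ = 0.529, H_out = 18.309 kJ/mol
  T = 333.4 K: K = (3.505, 0.274), RR gives ψ = 0.363, H_out = 12.013 kJ/mol
  T = 325.2 K: K = (2.943, 0.234), RR gives ψ = 0.266, H_out = 8.353 kJ/mol
  T = 321.1 K: K = (2.688, 0.215), RR gives ψ = 0.208, H_out = 6.240 kJ/mol
  T = 319.1 K: K = (2.570, 0.206), RR gives ψ = 0.177, H_out = 5.108 kJ/mol
Linear interpolation between T = 317.1 (H_out = 3.890) and T = 319.1 (H_out = 5.108) on hF = 4.907 gives T ≈ 318.8 K, at which ψ = 0.17.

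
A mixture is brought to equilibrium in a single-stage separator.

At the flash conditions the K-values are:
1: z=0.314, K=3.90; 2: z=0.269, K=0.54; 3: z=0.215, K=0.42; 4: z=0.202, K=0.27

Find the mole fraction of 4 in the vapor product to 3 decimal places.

Newton iteration, V/F⁰ = 0.4:
  V/F = 0.400: g = -0.1007, g' = -0.989 → V/F = 0.298
  V/F = 0.298: g = 0.0057, g' = -1.118 → V/F = 0.303
Converged at V/F = 0.303.
Compositions from xᵢ = zᵢ/(1+V/F(Kᵢ−1)), yᵢ = Kᵢxᵢ:
  1: x = 0.167, y = 0.652
  2: x = 0.313, y = 0.169
  3: x = 0.261, y = 0.110
  4: x = 0.259, y = 0.070

y_4 = 0.070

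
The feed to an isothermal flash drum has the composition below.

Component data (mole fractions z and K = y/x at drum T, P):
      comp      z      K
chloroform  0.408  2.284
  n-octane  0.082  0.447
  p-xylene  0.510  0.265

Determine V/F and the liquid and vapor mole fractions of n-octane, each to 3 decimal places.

Rachford–Rice: g(V/F) = Σ zᵢ(Kᵢ−1)/(1+V/F(Kᵢ−1)) = 0.
Feasibility: ΣzᵢKᵢ = 1.104, Σzᵢ/Kᵢ = 2.287 — both > 1, two phases present.
Newton–Raphson from V/F = 0.5:
  V/F = 0.500: g = -0.3363, g' = -0.986 → V/F = 0.159
  V/F = 0.159: g = -0.0391, g' = -0.847 → V/F = 0.113
Converged at V/F = 0.113.
Compositions from xᵢ = zᵢ/(1+V/F(Kᵢ−1)), yᵢ = Kᵢxᵢ:
  chloroform: x = 0.356, y = 0.813
  n-octane: x = 0.087, y = 0.039
  p-xylene: x = 0.556, y = 0.147

V/F = 0.113, x_n-octane = 0.087, y_n-octane = 0.039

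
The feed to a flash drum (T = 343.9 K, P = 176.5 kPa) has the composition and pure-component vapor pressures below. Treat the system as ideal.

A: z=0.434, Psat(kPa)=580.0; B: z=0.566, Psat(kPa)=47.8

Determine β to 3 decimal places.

Raoult's law: Kᵢ = Pᵢˢᵃᵗ/P = Pᵢˢᵃᵗ/176.5.
  K_A = 580.0/176.5 = 3.28612, K_B = 47.8/176.5 = 0.27082
Binary case is linear: z₁(K₁−1)(1+β(K₂−1)) + z₂(K₂−1)(1+β(K₁−1)) = 0
⇒ β = [z₁(K₁−1)+z₂(K₂−1)] / [−(K₁−1)(K₂−1)] = 0.5795/1.6670 = 0.348

β = 0.348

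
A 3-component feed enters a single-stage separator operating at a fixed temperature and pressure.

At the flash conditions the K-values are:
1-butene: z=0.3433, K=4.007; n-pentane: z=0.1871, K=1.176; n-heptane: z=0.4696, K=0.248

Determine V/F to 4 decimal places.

V/F = 0.3952

Rachford–Rice: g(V/F) = Σ zᵢ(Kᵢ−1)/(1+V/F(Kᵢ−1)) = 0.
Check two-phase: ΣzᵢKᵢ = 1.7121 > 1 and Σzᵢ/Kᵢ = 2.1383 > 1, so g(0) = 0.7121 > 0 and g(1) = -1.1383 < 0.
Newton–Raphson from V/F = 0.48:
  V/F = 0.4800: g = -0.09975, g' = -1.1752 → V/F = 0.3951
  V/F = 0.3951: g = 0.00014, g' = -1.1909 → V/F = 0.3952
Converged at V/F = 0.3952.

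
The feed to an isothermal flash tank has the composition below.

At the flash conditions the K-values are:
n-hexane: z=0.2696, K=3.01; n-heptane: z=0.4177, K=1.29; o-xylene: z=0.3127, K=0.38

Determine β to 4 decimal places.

Let β = V/F and solve Σ zᵢ(Kᵢ−1)/(1+β(Kᵢ−1)) = 0.
g(0) = ΣzᵢKᵢ − 1 = 0.4692 and g(1) = 1 − Σzᵢ/Kᵢ = -0.2363, so a root lies in (0, 1).
Newton–Raphson from β = 0.5:
  β = 0.5000: g = 0.09509, g' = -0.5502 → β = 0.6728
  β = 0.6728: g = -0.00091, g' = -0.5753 → β = 0.6712
Converged at β = 0.6712.

β = 0.6712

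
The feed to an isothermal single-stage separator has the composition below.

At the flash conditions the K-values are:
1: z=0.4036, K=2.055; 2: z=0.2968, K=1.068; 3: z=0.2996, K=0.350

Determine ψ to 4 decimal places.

ψ = 0.5206

Let ψ = V/F and solve Σ zᵢ(Kᵢ−1)/(1+ψ(Kᵢ−1)) = 0.
Check two-phase: ΣzᵢKᵢ = 1.2512 > 1 and Σzᵢ/Kᵢ = 1.3303 > 1, so g(0) = 0.2512 > 0 and g(1) = -0.3303 < 0.
Iterate (Newton) starting at ψ = 0.67:
  ψ = 0.6700: g = -0.07621, g' = -0.5527 → ψ = 0.5321
  ψ = 0.5321: g = -0.00552, g' = -0.4814 → ψ = 0.5206
Converged at ψ = 0.5206.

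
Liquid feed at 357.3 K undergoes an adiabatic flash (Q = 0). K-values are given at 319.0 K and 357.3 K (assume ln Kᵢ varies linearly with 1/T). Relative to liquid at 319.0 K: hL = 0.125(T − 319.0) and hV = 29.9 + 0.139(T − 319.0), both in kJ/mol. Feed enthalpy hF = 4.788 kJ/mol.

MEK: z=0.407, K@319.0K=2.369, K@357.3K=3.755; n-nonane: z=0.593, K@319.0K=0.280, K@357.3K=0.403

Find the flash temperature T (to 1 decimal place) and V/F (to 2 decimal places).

T = 320.7 K, V/F = 0.15

Adiabatic flash: solve Rachford–Rice at each trial T, then check hF = ψ·hV(T) + (1−ψ)·hL(T).
  T = 319.0 K: K = (2.369, 0.280), RR gives ψ = 0.132, H_out = 3.950 kJ/mol
  T = 357.3 K: K = (3.755, 0.403), RR gives ψ = 0.466, H_out = 18.986 kJ/mol
  T = 338.1 K: K = (3.020, 0.339), RR gives ψ = 0.322, H_out = 12.113 kJ/mol
  T = 328.6 K: K = (2.686, 0.309), RR gives ψ = 0.237, H_out = 8.331 kJ/mol
  T = 323.8 K: K = (2.525, 0.294), RR gives ψ = 0.188, H_out = 6.233 kJ/mol
  T = 321.4 K: K = (2.446, 0.287), RR gives ψ = 0.161, H_out = 5.118 kJ/mol
Linear interpolation between T = 319.0 (H_out = 3.950) and T = 321.4 (H_out = 5.118) on hF = 4.788 gives T ≈ 320.7 K, at which ψ = 0.15.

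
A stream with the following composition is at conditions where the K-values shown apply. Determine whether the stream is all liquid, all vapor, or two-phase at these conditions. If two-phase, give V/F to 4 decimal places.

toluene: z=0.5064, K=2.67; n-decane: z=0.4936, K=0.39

two-phase, V/F = 0.5346

ΣzᵢKᵢ = 1.5446; Σzᵢ/Kᵢ = 1.4553.
Both exceed 1, so a two-phase solution exists.
Iterate (Newton) starting at ψ = 0.5:
  ψ = 0.5000: g = 0.02763, g' = -0.7997 → ψ = 0.5346
Converged at ψ = 0.5346.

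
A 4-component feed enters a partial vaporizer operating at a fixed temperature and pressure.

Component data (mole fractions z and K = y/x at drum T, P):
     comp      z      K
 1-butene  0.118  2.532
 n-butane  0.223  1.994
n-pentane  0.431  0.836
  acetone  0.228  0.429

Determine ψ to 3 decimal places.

Let ψ = V/F and solve Σ zᵢ(Kᵢ−1)/(1+ψ(Kᵢ−1)) = 0.
Check two-phase: ΣzᵢKᵢ = 1.202 > 1 and Σzᵢ/Kᵢ = 1.205 > 1, so g(0) = 0.202 > 0 and g(1) = -0.205 < 0.
Iterate (Newton) starting at ψ = 0.48:
  ψ = 0.480: g = -0.0018, g' = -0.348 → ψ = 0.475
Converged at ψ = 0.475.

ψ = 0.475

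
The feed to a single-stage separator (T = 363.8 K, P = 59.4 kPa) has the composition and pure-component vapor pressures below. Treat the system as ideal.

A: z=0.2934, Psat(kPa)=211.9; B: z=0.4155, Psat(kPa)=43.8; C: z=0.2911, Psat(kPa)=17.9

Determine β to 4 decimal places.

Raoult's law: Kᵢ = Pᵢˢᵃᵗ/P = Pᵢˢᵃᵗ/59.4.
  K_A = 211.9/59.4 = 3.567340, K_B = 43.8/59.4 = 0.737374, K_C = 17.9/59.4 = 0.301347
Newton–Raphson from β = 0.6:
  β = 0.6000: g = -0.18319, g' = -0.7612 → β = 0.3594
  β = 0.3594: g = -0.00026, g' = -0.8114 → β = 0.3590
Converged at β = 0.3590.

β = 0.3590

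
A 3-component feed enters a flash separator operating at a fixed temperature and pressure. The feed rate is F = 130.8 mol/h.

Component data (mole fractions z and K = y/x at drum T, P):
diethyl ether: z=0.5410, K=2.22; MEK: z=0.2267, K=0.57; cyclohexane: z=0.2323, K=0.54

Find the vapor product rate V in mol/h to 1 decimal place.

V = 109.6 mol/h

Let ψ = V/F and solve Σ zᵢ(Kᵢ−1)/(1+ψ(Kᵢ−1)) = 0.
g(0) = ΣzᵢKᵢ − 1 = 0.4557 and g(1) = 1 − Σzᵢ/Kᵢ = -0.0716, so a root lies in (0, 1).
Iterate (Newton) starting at ψ = 0.46:
  ψ = 0.4600: g = 0.16571, g' = -0.4746 → ψ = 0.8092
  ψ = 0.8092: g = 0.01243, g' = -0.4272 → ψ = 0.8383
  ψ = 0.8383: g = -0.00003, g' = -0.4295 → ψ = 0.8382
Converged at ψ = 0.8382.
Then V = ψ·F = 0.8382·130.8 = 109.6 mol/h and L = F − V = 21.2 mol/h.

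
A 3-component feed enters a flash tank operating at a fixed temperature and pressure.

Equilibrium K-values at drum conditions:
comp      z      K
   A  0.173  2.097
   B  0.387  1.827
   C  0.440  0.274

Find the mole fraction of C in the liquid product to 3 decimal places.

x_C = 0.555

Let ψ = V/F and solve Σ zᵢ(Kᵢ−1)/(1+ψ(Kᵢ−1)) = 0.
Feasibility: ΣzᵢKᵢ = 1.190, Σzᵢ/Kᵢ = 1.900 — both > 1, two phases present.
Newton–Raphson from ψ = 0.5:
  ψ = 0.500: g = -0.1525, g' = -0.791 → ψ = 0.307
  ψ = 0.307: g = -0.0140, g' = -0.669 → ψ = 0.286
Converged at ψ = 0.286.
Compositions from xᵢ = zᵢ/(1+ψ(Kᵢ−1)), yᵢ = Kᵢxᵢ:
  A: x = 0.132, y = 0.276
  B: x = 0.313, y = 0.572
  C: x = 0.555, y = 0.152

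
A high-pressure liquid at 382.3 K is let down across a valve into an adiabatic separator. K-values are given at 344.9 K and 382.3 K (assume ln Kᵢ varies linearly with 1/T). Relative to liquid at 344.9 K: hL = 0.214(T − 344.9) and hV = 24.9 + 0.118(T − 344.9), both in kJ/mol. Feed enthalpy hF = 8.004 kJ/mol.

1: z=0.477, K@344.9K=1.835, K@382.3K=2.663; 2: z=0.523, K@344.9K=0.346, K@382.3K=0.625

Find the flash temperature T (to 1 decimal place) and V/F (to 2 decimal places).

T = 352.6 K, V/F = 0.26

Adiabatic flash: solve Rachford–Rice at each trial T, then check hF = ψ·hV(T) + (1−ψ)·hL(T).
  T = 344.9 K: K = (1.835, 0.346), RR gives ψ = 0.103, H_out = 2.565 kJ/mol
  T = 382.3 K: K = (2.663, 0.625), RR gives ψ = 0.958, H_out = 28.408 kJ/mol
  T = 363.6 K: K = (2.232, 0.472), RR gives ψ = 0.479, H_out = 15.071 kJ/mol
  T = 354.2 K: K = (2.028, 0.406), RR gives ψ = 0.294, H_out = 9.038 kJ/mol
  T = 349.5 K: K = (1.929, 0.375), RR gives ψ = 0.200, H_out = 5.875 kJ/mol
  T = 351.9 K: K = (1.979, 0.390), RR gives ψ = 0.248, H_out = 7.511 kJ/mol
Linear interpolation between T = 351.9 (H_out = 7.511) and T = 354.2 (H_out = 9.038) on hF = 8.004 gives T ≈ 352.6 K, at which ψ = 0.26.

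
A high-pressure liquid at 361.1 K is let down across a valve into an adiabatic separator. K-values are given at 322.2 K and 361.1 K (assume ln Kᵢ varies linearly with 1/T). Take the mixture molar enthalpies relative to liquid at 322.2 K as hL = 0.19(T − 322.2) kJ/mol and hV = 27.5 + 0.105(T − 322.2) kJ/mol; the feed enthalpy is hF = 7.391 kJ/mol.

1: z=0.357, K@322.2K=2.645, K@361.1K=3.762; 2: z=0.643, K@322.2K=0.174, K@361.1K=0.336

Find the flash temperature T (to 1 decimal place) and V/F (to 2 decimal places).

Adiabatic flash: solve Rachford–Rice at each trial T, then check hF = ψ·hV(T) + (1−ψ)·hL(T).
  T = 322.2 K: K = (2.645, 0.174), RR gives ψ = 0.041, H_out = 1.136 kJ/mol
  T = 361.1 K: K = (3.762, 0.336), RR gives ψ = 0.305, H_out = 14.766 kJ/mol
  T = 341.6 K: K = (3.185, 0.246), RR gives ψ = 0.179, H_out = 8.320 kJ/mol
  T = 331.9 K: K = (2.910, 0.208), RR gives ψ = 0.114, H_out = 4.888 kJ/mol
  T = 336.8 K: K = (3.048, 0.227), RR gives ψ = 0.148, H_out = 6.652 kJ/mol
  T = 339.2 K: K = (3.116, 0.236), RR gives ψ = 0.164, H_out = 7.493 kJ/mol
Linear interpolation between T = 336.8 (H_out = 6.652) and T = 339.2 (H_out = 7.493) on hF = 7.391 gives T ≈ 338.9 K, at which ψ = 0.16.

T = 338.9 K, V/F = 0.16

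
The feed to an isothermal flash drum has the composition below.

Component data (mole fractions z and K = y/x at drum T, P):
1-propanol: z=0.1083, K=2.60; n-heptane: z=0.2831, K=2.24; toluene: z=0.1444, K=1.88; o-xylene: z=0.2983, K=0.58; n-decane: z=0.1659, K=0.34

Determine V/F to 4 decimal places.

V/F = 0.6430

Iterate (Newton) starting at V/F = 0.41:
  V/F = 0.4100: g = 0.12928, g' = -0.5654 → V/F = 0.6386
  V/F = 0.6386: g = 0.00248, g' = -0.5634 → V/F = 0.6430
Converged at V/F = 0.6430.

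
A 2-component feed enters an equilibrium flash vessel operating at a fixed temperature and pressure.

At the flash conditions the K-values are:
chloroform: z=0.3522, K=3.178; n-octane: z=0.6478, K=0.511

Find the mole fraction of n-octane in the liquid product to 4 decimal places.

x_n-octane = 0.8166

Material balance + equilibrium reduce to Σ zᵢ(Kᵢ−1)/(1+V/F(Kᵢ−1)) = 0.
Check two-phase: ΣzᵢKᵢ = 1.4503 > 1 and Σzᵢ/Kᵢ = 1.3785 > 1, so g(0) = 0.4503 > 0 and g(1) = -0.3785 < 0.
Binary case is linear: z₁(K₁−1)(1+V/F(K₂−1)) + z₂(K₂−1)(1+V/F(K₁−1)) = 0
⇒ V/F = [z₁(K₁−1)+z₂(K₂−1)] / [−(K₁−1)(K₂−1)] = 0.45032/1.06504 = 0.4228
Compositions from xᵢ = zᵢ/(1+V/F(Kᵢ−1)), yᵢ = Kᵢxᵢ:
  chloroform: x = 0.1834, y = 0.5827
  n-octane: x = 0.8166, y = 0.4173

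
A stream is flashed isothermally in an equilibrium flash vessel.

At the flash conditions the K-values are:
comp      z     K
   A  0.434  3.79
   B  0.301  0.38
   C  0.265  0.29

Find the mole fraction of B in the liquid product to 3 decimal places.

Material balance + equilibrium reduce to Σ zᵢ(Kᵢ−1)/(1+V/F(Kᵢ−1)) = 0.
Feasibility: ΣzᵢKᵢ = 1.836, Σzᵢ/Kᵢ = 1.820 — both > 1, two phases present.
Iterate (Newton) starting at V/F = 0.5:
  V/F = 0.500: g = -0.0566, g' = -1.153 → V/F = 0.451
Converged at V/F = 0.451.
Compositions from xᵢ = zᵢ/(1+V/F(Kᵢ−1)), yᵢ = Kᵢxᵢ:
  A: x = 0.192, y = 0.728
  B: x = 0.418, y = 0.159
  C: x = 0.390, y = 0.113

x_B = 0.418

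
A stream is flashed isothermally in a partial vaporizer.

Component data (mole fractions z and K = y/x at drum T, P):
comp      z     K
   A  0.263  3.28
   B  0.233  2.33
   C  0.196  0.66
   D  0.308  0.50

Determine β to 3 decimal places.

β = 0.827

Rachford–Rice: g(β) = Σ zᵢ(Kᵢ−1)/(1+β(Kᵢ−1)) = 0.
g(0) = ΣzᵢKᵢ − 1 = 0.689 and g(1) = 1 − Σzᵢ/Kᵢ = -0.093, so a root lies in (0, 1).
Newton iteration, β⁰ = 0.33:
  β = 0.330: g = 0.2981, g' = -0.783 → β = 0.710
  β = 0.710: g = 0.0615, g' = -0.533 → β = 0.826
  β = 0.826: g = 0.0007, g' = -0.525 → β = 0.827
Converged at β = 0.827.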